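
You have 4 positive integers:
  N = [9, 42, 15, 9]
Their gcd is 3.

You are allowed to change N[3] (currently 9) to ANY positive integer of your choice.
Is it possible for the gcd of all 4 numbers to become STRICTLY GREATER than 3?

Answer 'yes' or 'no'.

Answer: no

Derivation:
Current gcd = 3
gcd of all OTHER numbers (without N[3]=9): gcd([9, 42, 15]) = 3
The new gcd after any change is gcd(3, new_value).
This can be at most 3.
Since 3 = old gcd 3, the gcd can only stay the same or decrease.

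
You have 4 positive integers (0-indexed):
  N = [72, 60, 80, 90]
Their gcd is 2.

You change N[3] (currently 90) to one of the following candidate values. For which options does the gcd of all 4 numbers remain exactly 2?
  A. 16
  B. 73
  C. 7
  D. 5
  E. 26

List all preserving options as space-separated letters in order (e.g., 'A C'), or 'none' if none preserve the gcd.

Old gcd = 2; gcd of others (without N[3]) = 4
New gcd for candidate v: gcd(4, v). Preserves old gcd iff gcd(4, v) = 2.
  Option A: v=16, gcd(4,16)=4 -> changes
  Option B: v=73, gcd(4,73)=1 -> changes
  Option C: v=7, gcd(4,7)=1 -> changes
  Option D: v=5, gcd(4,5)=1 -> changes
  Option E: v=26, gcd(4,26)=2 -> preserves

Answer: E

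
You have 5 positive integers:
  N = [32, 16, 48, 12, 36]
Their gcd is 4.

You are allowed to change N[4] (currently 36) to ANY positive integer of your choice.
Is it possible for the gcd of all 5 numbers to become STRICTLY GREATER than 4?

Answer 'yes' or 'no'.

Answer: no

Derivation:
Current gcd = 4
gcd of all OTHER numbers (without N[4]=36): gcd([32, 16, 48, 12]) = 4
The new gcd after any change is gcd(4, new_value).
This can be at most 4.
Since 4 = old gcd 4, the gcd can only stay the same or decrease.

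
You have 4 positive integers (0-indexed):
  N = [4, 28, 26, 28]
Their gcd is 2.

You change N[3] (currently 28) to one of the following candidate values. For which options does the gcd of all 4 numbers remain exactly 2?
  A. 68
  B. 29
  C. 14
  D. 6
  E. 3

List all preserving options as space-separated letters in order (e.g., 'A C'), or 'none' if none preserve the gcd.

Answer: A C D

Derivation:
Old gcd = 2; gcd of others (without N[3]) = 2
New gcd for candidate v: gcd(2, v). Preserves old gcd iff gcd(2, v) = 2.
  Option A: v=68, gcd(2,68)=2 -> preserves
  Option B: v=29, gcd(2,29)=1 -> changes
  Option C: v=14, gcd(2,14)=2 -> preserves
  Option D: v=6, gcd(2,6)=2 -> preserves
  Option E: v=3, gcd(2,3)=1 -> changes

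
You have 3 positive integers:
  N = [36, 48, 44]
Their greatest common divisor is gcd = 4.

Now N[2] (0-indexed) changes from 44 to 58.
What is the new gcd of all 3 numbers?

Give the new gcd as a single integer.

Answer: 2

Derivation:
Numbers: [36, 48, 44], gcd = 4
Change: index 2, 44 -> 58
gcd of the OTHER numbers (without index 2): gcd([36, 48]) = 12
New gcd = gcd(g_others, new_val) = gcd(12, 58) = 2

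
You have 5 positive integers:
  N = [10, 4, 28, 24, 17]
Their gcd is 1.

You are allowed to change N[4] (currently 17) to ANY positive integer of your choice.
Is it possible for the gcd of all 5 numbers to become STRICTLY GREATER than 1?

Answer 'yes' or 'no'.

Answer: yes

Derivation:
Current gcd = 1
gcd of all OTHER numbers (without N[4]=17): gcd([10, 4, 28, 24]) = 2
The new gcd after any change is gcd(2, new_value).
This can be at most 2.
Since 2 > old gcd 1, the gcd CAN increase (e.g., set N[4] = 2).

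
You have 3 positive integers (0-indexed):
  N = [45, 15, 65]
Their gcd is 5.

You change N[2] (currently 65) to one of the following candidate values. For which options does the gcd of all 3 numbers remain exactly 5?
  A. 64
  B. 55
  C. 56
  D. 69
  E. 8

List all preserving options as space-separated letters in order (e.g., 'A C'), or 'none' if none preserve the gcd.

Answer: B

Derivation:
Old gcd = 5; gcd of others (without N[2]) = 15
New gcd for candidate v: gcd(15, v). Preserves old gcd iff gcd(15, v) = 5.
  Option A: v=64, gcd(15,64)=1 -> changes
  Option B: v=55, gcd(15,55)=5 -> preserves
  Option C: v=56, gcd(15,56)=1 -> changes
  Option D: v=69, gcd(15,69)=3 -> changes
  Option E: v=8, gcd(15,8)=1 -> changes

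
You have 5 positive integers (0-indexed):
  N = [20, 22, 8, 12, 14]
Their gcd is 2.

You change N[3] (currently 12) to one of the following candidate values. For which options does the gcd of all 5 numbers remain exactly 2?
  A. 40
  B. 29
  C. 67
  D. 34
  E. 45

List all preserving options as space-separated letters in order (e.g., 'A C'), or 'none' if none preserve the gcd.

Answer: A D

Derivation:
Old gcd = 2; gcd of others (without N[3]) = 2
New gcd for candidate v: gcd(2, v). Preserves old gcd iff gcd(2, v) = 2.
  Option A: v=40, gcd(2,40)=2 -> preserves
  Option B: v=29, gcd(2,29)=1 -> changes
  Option C: v=67, gcd(2,67)=1 -> changes
  Option D: v=34, gcd(2,34)=2 -> preserves
  Option E: v=45, gcd(2,45)=1 -> changes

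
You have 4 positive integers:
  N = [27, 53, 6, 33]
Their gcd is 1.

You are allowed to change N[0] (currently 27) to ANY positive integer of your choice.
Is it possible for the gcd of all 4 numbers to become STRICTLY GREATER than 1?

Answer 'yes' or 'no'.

Current gcd = 1
gcd of all OTHER numbers (without N[0]=27): gcd([53, 6, 33]) = 1
The new gcd after any change is gcd(1, new_value).
This can be at most 1.
Since 1 = old gcd 1, the gcd can only stay the same or decrease.

Answer: no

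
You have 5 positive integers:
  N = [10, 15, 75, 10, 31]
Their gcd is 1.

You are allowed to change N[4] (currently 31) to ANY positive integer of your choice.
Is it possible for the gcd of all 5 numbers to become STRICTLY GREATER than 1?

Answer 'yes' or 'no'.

Current gcd = 1
gcd of all OTHER numbers (without N[4]=31): gcd([10, 15, 75, 10]) = 5
The new gcd after any change is gcd(5, new_value).
This can be at most 5.
Since 5 > old gcd 1, the gcd CAN increase (e.g., set N[4] = 5).

Answer: yes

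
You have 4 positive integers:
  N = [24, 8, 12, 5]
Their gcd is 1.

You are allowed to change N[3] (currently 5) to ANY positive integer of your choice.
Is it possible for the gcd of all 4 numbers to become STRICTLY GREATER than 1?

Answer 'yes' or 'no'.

Answer: yes

Derivation:
Current gcd = 1
gcd of all OTHER numbers (without N[3]=5): gcd([24, 8, 12]) = 4
The new gcd after any change is gcd(4, new_value).
This can be at most 4.
Since 4 > old gcd 1, the gcd CAN increase (e.g., set N[3] = 4).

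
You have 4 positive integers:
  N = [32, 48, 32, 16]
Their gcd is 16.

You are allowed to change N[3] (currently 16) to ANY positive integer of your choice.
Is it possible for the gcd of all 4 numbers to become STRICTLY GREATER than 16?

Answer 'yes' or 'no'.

Current gcd = 16
gcd of all OTHER numbers (without N[3]=16): gcd([32, 48, 32]) = 16
The new gcd after any change is gcd(16, new_value).
This can be at most 16.
Since 16 = old gcd 16, the gcd can only stay the same or decrease.

Answer: no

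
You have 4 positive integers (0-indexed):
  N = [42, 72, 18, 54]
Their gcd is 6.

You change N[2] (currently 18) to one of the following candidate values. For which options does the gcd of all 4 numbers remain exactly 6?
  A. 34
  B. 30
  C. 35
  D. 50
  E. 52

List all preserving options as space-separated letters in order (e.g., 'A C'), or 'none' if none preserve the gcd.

Answer: B

Derivation:
Old gcd = 6; gcd of others (without N[2]) = 6
New gcd for candidate v: gcd(6, v). Preserves old gcd iff gcd(6, v) = 6.
  Option A: v=34, gcd(6,34)=2 -> changes
  Option B: v=30, gcd(6,30)=6 -> preserves
  Option C: v=35, gcd(6,35)=1 -> changes
  Option D: v=50, gcd(6,50)=2 -> changes
  Option E: v=52, gcd(6,52)=2 -> changes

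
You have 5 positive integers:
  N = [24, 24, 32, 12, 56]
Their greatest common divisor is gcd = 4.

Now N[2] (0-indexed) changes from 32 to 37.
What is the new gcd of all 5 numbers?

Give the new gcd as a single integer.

Answer: 1

Derivation:
Numbers: [24, 24, 32, 12, 56], gcd = 4
Change: index 2, 32 -> 37
gcd of the OTHER numbers (without index 2): gcd([24, 24, 12, 56]) = 4
New gcd = gcd(g_others, new_val) = gcd(4, 37) = 1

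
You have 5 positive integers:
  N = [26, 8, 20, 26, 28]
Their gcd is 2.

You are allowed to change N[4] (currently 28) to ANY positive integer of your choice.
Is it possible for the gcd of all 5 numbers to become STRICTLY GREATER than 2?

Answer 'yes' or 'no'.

Current gcd = 2
gcd of all OTHER numbers (without N[4]=28): gcd([26, 8, 20, 26]) = 2
The new gcd after any change is gcd(2, new_value).
This can be at most 2.
Since 2 = old gcd 2, the gcd can only stay the same or decrease.

Answer: no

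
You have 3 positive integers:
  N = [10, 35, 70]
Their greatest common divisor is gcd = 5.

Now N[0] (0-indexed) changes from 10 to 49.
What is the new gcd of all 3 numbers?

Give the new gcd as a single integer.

Numbers: [10, 35, 70], gcd = 5
Change: index 0, 10 -> 49
gcd of the OTHER numbers (without index 0): gcd([35, 70]) = 35
New gcd = gcd(g_others, new_val) = gcd(35, 49) = 7

Answer: 7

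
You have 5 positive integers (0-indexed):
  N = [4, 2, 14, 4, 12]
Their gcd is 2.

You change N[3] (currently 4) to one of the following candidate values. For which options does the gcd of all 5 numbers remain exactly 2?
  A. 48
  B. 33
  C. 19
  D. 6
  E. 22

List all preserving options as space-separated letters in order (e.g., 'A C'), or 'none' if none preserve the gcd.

Old gcd = 2; gcd of others (without N[3]) = 2
New gcd for candidate v: gcd(2, v). Preserves old gcd iff gcd(2, v) = 2.
  Option A: v=48, gcd(2,48)=2 -> preserves
  Option B: v=33, gcd(2,33)=1 -> changes
  Option C: v=19, gcd(2,19)=1 -> changes
  Option D: v=6, gcd(2,6)=2 -> preserves
  Option E: v=22, gcd(2,22)=2 -> preserves

Answer: A D E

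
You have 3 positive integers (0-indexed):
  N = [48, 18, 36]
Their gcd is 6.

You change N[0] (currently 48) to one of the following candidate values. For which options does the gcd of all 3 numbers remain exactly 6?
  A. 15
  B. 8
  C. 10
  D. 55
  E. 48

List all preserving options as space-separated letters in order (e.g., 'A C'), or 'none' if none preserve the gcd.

Answer: E

Derivation:
Old gcd = 6; gcd of others (without N[0]) = 18
New gcd for candidate v: gcd(18, v). Preserves old gcd iff gcd(18, v) = 6.
  Option A: v=15, gcd(18,15)=3 -> changes
  Option B: v=8, gcd(18,8)=2 -> changes
  Option C: v=10, gcd(18,10)=2 -> changes
  Option D: v=55, gcd(18,55)=1 -> changes
  Option E: v=48, gcd(18,48)=6 -> preserves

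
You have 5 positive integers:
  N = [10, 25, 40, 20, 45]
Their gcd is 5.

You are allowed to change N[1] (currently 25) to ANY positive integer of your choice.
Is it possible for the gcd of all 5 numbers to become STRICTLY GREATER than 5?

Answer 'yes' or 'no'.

Answer: no

Derivation:
Current gcd = 5
gcd of all OTHER numbers (without N[1]=25): gcd([10, 40, 20, 45]) = 5
The new gcd after any change is gcd(5, new_value).
This can be at most 5.
Since 5 = old gcd 5, the gcd can only stay the same or decrease.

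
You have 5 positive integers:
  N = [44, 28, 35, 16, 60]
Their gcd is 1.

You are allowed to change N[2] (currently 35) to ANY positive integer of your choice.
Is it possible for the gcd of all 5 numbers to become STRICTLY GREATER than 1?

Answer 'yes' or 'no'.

Current gcd = 1
gcd of all OTHER numbers (without N[2]=35): gcd([44, 28, 16, 60]) = 4
The new gcd after any change is gcd(4, new_value).
This can be at most 4.
Since 4 > old gcd 1, the gcd CAN increase (e.g., set N[2] = 4).

Answer: yes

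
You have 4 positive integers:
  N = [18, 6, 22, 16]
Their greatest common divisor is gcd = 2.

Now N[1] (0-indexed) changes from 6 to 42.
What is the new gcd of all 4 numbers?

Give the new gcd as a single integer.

Answer: 2

Derivation:
Numbers: [18, 6, 22, 16], gcd = 2
Change: index 1, 6 -> 42
gcd of the OTHER numbers (without index 1): gcd([18, 22, 16]) = 2
New gcd = gcd(g_others, new_val) = gcd(2, 42) = 2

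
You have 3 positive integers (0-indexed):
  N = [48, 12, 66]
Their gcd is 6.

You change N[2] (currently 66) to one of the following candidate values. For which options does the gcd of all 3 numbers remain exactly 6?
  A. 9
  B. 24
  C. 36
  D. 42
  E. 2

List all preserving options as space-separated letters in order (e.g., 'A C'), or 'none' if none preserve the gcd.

Answer: D

Derivation:
Old gcd = 6; gcd of others (without N[2]) = 12
New gcd for candidate v: gcd(12, v). Preserves old gcd iff gcd(12, v) = 6.
  Option A: v=9, gcd(12,9)=3 -> changes
  Option B: v=24, gcd(12,24)=12 -> changes
  Option C: v=36, gcd(12,36)=12 -> changes
  Option D: v=42, gcd(12,42)=6 -> preserves
  Option E: v=2, gcd(12,2)=2 -> changes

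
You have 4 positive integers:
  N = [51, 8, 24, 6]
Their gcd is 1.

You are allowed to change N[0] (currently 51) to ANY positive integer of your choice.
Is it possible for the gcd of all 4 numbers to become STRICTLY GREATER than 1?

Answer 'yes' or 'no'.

Current gcd = 1
gcd of all OTHER numbers (without N[0]=51): gcd([8, 24, 6]) = 2
The new gcd after any change is gcd(2, new_value).
This can be at most 2.
Since 2 > old gcd 1, the gcd CAN increase (e.g., set N[0] = 2).

Answer: yes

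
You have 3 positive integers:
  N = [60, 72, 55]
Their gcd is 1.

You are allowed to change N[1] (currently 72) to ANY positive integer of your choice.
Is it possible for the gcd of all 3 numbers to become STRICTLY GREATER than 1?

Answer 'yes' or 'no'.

Current gcd = 1
gcd of all OTHER numbers (without N[1]=72): gcd([60, 55]) = 5
The new gcd after any change is gcd(5, new_value).
This can be at most 5.
Since 5 > old gcd 1, the gcd CAN increase (e.g., set N[1] = 5).

Answer: yes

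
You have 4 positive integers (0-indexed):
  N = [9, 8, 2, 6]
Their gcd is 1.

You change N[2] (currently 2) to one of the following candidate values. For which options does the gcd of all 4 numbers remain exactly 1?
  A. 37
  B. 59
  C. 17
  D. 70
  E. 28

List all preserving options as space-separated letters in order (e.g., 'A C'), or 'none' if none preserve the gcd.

Answer: A B C D E

Derivation:
Old gcd = 1; gcd of others (without N[2]) = 1
New gcd for candidate v: gcd(1, v). Preserves old gcd iff gcd(1, v) = 1.
  Option A: v=37, gcd(1,37)=1 -> preserves
  Option B: v=59, gcd(1,59)=1 -> preserves
  Option C: v=17, gcd(1,17)=1 -> preserves
  Option D: v=70, gcd(1,70)=1 -> preserves
  Option E: v=28, gcd(1,28)=1 -> preserves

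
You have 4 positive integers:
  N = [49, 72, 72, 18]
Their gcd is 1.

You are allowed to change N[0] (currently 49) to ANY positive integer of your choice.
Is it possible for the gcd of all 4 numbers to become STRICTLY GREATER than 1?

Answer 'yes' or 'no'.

Current gcd = 1
gcd of all OTHER numbers (without N[0]=49): gcd([72, 72, 18]) = 18
The new gcd after any change is gcd(18, new_value).
This can be at most 18.
Since 18 > old gcd 1, the gcd CAN increase (e.g., set N[0] = 18).

Answer: yes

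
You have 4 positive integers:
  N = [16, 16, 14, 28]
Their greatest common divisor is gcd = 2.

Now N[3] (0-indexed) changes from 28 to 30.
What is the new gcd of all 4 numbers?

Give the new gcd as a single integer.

Numbers: [16, 16, 14, 28], gcd = 2
Change: index 3, 28 -> 30
gcd of the OTHER numbers (without index 3): gcd([16, 16, 14]) = 2
New gcd = gcd(g_others, new_val) = gcd(2, 30) = 2

Answer: 2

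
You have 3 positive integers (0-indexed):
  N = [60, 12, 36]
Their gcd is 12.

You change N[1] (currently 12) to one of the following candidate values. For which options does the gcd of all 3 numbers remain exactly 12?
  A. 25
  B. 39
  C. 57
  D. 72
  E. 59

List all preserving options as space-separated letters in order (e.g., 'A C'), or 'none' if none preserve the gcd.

Old gcd = 12; gcd of others (without N[1]) = 12
New gcd for candidate v: gcd(12, v). Preserves old gcd iff gcd(12, v) = 12.
  Option A: v=25, gcd(12,25)=1 -> changes
  Option B: v=39, gcd(12,39)=3 -> changes
  Option C: v=57, gcd(12,57)=3 -> changes
  Option D: v=72, gcd(12,72)=12 -> preserves
  Option E: v=59, gcd(12,59)=1 -> changes

Answer: D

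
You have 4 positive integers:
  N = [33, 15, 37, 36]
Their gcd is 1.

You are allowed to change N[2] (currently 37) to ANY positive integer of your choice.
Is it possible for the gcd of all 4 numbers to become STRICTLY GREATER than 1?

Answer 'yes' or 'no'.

Answer: yes

Derivation:
Current gcd = 1
gcd of all OTHER numbers (without N[2]=37): gcd([33, 15, 36]) = 3
The new gcd after any change is gcd(3, new_value).
This can be at most 3.
Since 3 > old gcd 1, the gcd CAN increase (e.g., set N[2] = 3).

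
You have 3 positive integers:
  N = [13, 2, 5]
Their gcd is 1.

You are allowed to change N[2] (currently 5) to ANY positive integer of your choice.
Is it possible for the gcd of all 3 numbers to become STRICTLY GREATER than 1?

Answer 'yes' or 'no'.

Answer: no

Derivation:
Current gcd = 1
gcd of all OTHER numbers (without N[2]=5): gcd([13, 2]) = 1
The new gcd after any change is gcd(1, new_value).
This can be at most 1.
Since 1 = old gcd 1, the gcd can only stay the same or decrease.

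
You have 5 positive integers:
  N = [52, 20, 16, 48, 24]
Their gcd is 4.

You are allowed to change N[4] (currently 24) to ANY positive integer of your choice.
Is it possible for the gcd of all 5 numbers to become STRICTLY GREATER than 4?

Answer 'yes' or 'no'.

Answer: no

Derivation:
Current gcd = 4
gcd of all OTHER numbers (without N[4]=24): gcd([52, 20, 16, 48]) = 4
The new gcd after any change is gcd(4, new_value).
This can be at most 4.
Since 4 = old gcd 4, the gcd can only stay the same or decrease.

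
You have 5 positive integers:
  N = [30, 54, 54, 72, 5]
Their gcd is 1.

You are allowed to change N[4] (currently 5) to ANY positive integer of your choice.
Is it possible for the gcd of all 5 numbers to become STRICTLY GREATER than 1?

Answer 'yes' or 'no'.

Current gcd = 1
gcd of all OTHER numbers (without N[4]=5): gcd([30, 54, 54, 72]) = 6
The new gcd after any change is gcd(6, new_value).
This can be at most 6.
Since 6 > old gcd 1, the gcd CAN increase (e.g., set N[4] = 6).

Answer: yes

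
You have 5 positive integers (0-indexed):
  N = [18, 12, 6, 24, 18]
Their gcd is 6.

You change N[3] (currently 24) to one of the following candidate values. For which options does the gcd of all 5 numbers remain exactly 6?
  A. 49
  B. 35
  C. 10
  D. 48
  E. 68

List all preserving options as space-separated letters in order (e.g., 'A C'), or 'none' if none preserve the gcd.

Answer: D

Derivation:
Old gcd = 6; gcd of others (without N[3]) = 6
New gcd for candidate v: gcd(6, v). Preserves old gcd iff gcd(6, v) = 6.
  Option A: v=49, gcd(6,49)=1 -> changes
  Option B: v=35, gcd(6,35)=1 -> changes
  Option C: v=10, gcd(6,10)=2 -> changes
  Option D: v=48, gcd(6,48)=6 -> preserves
  Option E: v=68, gcd(6,68)=2 -> changes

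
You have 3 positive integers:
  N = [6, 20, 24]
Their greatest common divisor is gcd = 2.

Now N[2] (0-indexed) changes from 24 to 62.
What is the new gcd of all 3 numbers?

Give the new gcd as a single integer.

Answer: 2

Derivation:
Numbers: [6, 20, 24], gcd = 2
Change: index 2, 24 -> 62
gcd of the OTHER numbers (without index 2): gcd([6, 20]) = 2
New gcd = gcd(g_others, new_val) = gcd(2, 62) = 2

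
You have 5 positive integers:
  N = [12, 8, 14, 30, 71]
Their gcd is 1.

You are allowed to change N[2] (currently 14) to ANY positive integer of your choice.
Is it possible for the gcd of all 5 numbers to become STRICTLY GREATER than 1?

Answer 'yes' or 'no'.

Current gcd = 1
gcd of all OTHER numbers (without N[2]=14): gcd([12, 8, 30, 71]) = 1
The new gcd after any change is gcd(1, new_value).
This can be at most 1.
Since 1 = old gcd 1, the gcd can only stay the same or decrease.

Answer: no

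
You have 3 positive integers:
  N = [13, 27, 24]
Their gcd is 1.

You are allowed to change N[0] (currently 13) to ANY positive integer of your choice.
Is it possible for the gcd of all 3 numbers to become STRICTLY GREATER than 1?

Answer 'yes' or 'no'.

Answer: yes

Derivation:
Current gcd = 1
gcd of all OTHER numbers (without N[0]=13): gcd([27, 24]) = 3
The new gcd after any change is gcd(3, new_value).
This can be at most 3.
Since 3 > old gcd 1, the gcd CAN increase (e.g., set N[0] = 3).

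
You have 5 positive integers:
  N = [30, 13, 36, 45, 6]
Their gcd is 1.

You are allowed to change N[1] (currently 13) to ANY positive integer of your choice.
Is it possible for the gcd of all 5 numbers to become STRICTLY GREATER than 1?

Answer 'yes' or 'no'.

Current gcd = 1
gcd of all OTHER numbers (without N[1]=13): gcd([30, 36, 45, 6]) = 3
The new gcd after any change is gcd(3, new_value).
This can be at most 3.
Since 3 > old gcd 1, the gcd CAN increase (e.g., set N[1] = 3).

Answer: yes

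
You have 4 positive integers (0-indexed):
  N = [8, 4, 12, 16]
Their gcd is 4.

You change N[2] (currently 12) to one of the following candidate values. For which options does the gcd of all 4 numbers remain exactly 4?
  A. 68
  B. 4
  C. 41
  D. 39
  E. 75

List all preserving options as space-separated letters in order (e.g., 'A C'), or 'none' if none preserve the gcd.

Old gcd = 4; gcd of others (without N[2]) = 4
New gcd for candidate v: gcd(4, v). Preserves old gcd iff gcd(4, v) = 4.
  Option A: v=68, gcd(4,68)=4 -> preserves
  Option B: v=4, gcd(4,4)=4 -> preserves
  Option C: v=41, gcd(4,41)=1 -> changes
  Option D: v=39, gcd(4,39)=1 -> changes
  Option E: v=75, gcd(4,75)=1 -> changes

Answer: A B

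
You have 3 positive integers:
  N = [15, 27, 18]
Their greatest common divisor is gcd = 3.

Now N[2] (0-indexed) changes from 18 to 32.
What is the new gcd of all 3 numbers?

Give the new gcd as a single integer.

Numbers: [15, 27, 18], gcd = 3
Change: index 2, 18 -> 32
gcd of the OTHER numbers (without index 2): gcd([15, 27]) = 3
New gcd = gcd(g_others, new_val) = gcd(3, 32) = 1

Answer: 1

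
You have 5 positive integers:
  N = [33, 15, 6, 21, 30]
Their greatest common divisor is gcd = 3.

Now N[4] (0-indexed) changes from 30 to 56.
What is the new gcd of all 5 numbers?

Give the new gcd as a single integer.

Numbers: [33, 15, 6, 21, 30], gcd = 3
Change: index 4, 30 -> 56
gcd of the OTHER numbers (without index 4): gcd([33, 15, 6, 21]) = 3
New gcd = gcd(g_others, new_val) = gcd(3, 56) = 1

Answer: 1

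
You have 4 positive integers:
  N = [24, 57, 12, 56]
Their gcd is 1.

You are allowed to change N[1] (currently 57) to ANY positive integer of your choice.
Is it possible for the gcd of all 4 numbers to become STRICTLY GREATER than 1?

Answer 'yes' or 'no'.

Current gcd = 1
gcd of all OTHER numbers (without N[1]=57): gcd([24, 12, 56]) = 4
The new gcd after any change is gcd(4, new_value).
This can be at most 4.
Since 4 > old gcd 1, the gcd CAN increase (e.g., set N[1] = 4).

Answer: yes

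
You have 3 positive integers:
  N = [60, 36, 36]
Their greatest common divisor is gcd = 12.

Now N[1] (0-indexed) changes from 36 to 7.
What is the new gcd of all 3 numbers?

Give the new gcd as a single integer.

Answer: 1

Derivation:
Numbers: [60, 36, 36], gcd = 12
Change: index 1, 36 -> 7
gcd of the OTHER numbers (without index 1): gcd([60, 36]) = 12
New gcd = gcd(g_others, new_val) = gcd(12, 7) = 1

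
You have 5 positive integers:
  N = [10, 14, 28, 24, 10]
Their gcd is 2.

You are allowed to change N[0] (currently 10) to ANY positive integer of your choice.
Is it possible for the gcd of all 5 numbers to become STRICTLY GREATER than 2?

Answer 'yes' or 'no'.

Answer: no

Derivation:
Current gcd = 2
gcd of all OTHER numbers (without N[0]=10): gcd([14, 28, 24, 10]) = 2
The new gcd after any change is gcd(2, new_value).
This can be at most 2.
Since 2 = old gcd 2, the gcd can only stay the same or decrease.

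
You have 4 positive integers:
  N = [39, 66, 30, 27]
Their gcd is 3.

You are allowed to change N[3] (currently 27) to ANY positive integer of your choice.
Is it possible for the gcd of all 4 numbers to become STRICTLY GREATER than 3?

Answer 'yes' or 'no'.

Current gcd = 3
gcd of all OTHER numbers (without N[3]=27): gcd([39, 66, 30]) = 3
The new gcd after any change is gcd(3, new_value).
This can be at most 3.
Since 3 = old gcd 3, the gcd can only stay the same or decrease.

Answer: no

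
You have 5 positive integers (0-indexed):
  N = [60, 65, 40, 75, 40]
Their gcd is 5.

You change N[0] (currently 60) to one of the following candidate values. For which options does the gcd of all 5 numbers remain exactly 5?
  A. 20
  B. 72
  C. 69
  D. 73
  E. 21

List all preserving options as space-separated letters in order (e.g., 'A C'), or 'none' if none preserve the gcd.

Old gcd = 5; gcd of others (without N[0]) = 5
New gcd for candidate v: gcd(5, v). Preserves old gcd iff gcd(5, v) = 5.
  Option A: v=20, gcd(5,20)=5 -> preserves
  Option B: v=72, gcd(5,72)=1 -> changes
  Option C: v=69, gcd(5,69)=1 -> changes
  Option D: v=73, gcd(5,73)=1 -> changes
  Option E: v=21, gcd(5,21)=1 -> changes

Answer: A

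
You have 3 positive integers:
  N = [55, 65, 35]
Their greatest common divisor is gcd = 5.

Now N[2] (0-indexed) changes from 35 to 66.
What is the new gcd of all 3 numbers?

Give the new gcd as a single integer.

Numbers: [55, 65, 35], gcd = 5
Change: index 2, 35 -> 66
gcd of the OTHER numbers (without index 2): gcd([55, 65]) = 5
New gcd = gcd(g_others, new_val) = gcd(5, 66) = 1

Answer: 1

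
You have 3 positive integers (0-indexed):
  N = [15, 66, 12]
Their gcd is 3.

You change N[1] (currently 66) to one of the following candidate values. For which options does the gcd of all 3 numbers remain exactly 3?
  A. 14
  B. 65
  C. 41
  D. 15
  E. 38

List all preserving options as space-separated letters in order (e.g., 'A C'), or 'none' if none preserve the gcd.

Answer: D

Derivation:
Old gcd = 3; gcd of others (without N[1]) = 3
New gcd for candidate v: gcd(3, v). Preserves old gcd iff gcd(3, v) = 3.
  Option A: v=14, gcd(3,14)=1 -> changes
  Option B: v=65, gcd(3,65)=1 -> changes
  Option C: v=41, gcd(3,41)=1 -> changes
  Option D: v=15, gcd(3,15)=3 -> preserves
  Option E: v=38, gcd(3,38)=1 -> changes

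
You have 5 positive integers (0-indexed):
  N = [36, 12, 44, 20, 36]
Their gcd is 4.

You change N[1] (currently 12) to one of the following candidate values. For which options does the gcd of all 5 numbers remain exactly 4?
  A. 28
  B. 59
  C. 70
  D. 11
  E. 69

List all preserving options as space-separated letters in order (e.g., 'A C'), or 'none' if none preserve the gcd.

Answer: A

Derivation:
Old gcd = 4; gcd of others (without N[1]) = 4
New gcd for candidate v: gcd(4, v). Preserves old gcd iff gcd(4, v) = 4.
  Option A: v=28, gcd(4,28)=4 -> preserves
  Option B: v=59, gcd(4,59)=1 -> changes
  Option C: v=70, gcd(4,70)=2 -> changes
  Option D: v=11, gcd(4,11)=1 -> changes
  Option E: v=69, gcd(4,69)=1 -> changes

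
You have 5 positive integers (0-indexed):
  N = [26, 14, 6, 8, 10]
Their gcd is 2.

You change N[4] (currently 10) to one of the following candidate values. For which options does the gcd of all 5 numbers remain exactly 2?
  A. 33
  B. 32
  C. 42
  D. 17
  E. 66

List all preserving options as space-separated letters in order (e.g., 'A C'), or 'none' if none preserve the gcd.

Answer: B C E

Derivation:
Old gcd = 2; gcd of others (without N[4]) = 2
New gcd for candidate v: gcd(2, v). Preserves old gcd iff gcd(2, v) = 2.
  Option A: v=33, gcd(2,33)=1 -> changes
  Option B: v=32, gcd(2,32)=2 -> preserves
  Option C: v=42, gcd(2,42)=2 -> preserves
  Option D: v=17, gcd(2,17)=1 -> changes
  Option E: v=66, gcd(2,66)=2 -> preserves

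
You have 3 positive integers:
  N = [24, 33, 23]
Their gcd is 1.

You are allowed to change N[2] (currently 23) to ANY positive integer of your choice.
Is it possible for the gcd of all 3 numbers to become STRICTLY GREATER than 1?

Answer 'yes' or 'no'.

Answer: yes

Derivation:
Current gcd = 1
gcd of all OTHER numbers (without N[2]=23): gcd([24, 33]) = 3
The new gcd after any change is gcd(3, new_value).
This can be at most 3.
Since 3 > old gcd 1, the gcd CAN increase (e.g., set N[2] = 3).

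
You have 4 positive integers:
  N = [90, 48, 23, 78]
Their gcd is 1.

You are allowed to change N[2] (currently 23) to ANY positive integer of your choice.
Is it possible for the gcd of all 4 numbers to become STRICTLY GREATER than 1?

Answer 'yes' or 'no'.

Current gcd = 1
gcd of all OTHER numbers (without N[2]=23): gcd([90, 48, 78]) = 6
The new gcd after any change is gcd(6, new_value).
This can be at most 6.
Since 6 > old gcd 1, the gcd CAN increase (e.g., set N[2] = 6).

Answer: yes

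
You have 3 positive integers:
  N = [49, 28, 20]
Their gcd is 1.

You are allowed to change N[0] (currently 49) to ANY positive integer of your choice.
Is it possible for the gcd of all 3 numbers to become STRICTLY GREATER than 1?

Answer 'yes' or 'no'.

Current gcd = 1
gcd of all OTHER numbers (without N[0]=49): gcd([28, 20]) = 4
The new gcd after any change is gcd(4, new_value).
This can be at most 4.
Since 4 > old gcd 1, the gcd CAN increase (e.g., set N[0] = 4).

Answer: yes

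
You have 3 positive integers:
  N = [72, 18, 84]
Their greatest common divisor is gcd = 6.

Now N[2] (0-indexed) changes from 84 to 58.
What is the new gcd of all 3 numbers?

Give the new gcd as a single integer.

Numbers: [72, 18, 84], gcd = 6
Change: index 2, 84 -> 58
gcd of the OTHER numbers (without index 2): gcd([72, 18]) = 18
New gcd = gcd(g_others, new_val) = gcd(18, 58) = 2

Answer: 2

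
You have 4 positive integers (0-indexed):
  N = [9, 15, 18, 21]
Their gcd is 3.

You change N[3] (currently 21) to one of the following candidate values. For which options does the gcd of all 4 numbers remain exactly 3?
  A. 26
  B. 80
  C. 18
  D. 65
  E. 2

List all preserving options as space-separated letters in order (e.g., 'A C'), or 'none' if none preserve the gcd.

Answer: C

Derivation:
Old gcd = 3; gcd of others (without N[3]) = 3
New gcd for candidate v: gcd(3, v). Preserves old gcd iff gcd(3, v) = 3.
  Option A: v=26, gcd(3,26)=1 -> changes
  Option B: v=80, gcd(3,80)=1 -> changes
  Option C: v=18, gcd(3,18)=3 -> preserves
  Option D: v=65, gcd(3,65)=1 -> changes
  Option E: v=2, gcd(3,2)=1 -> changes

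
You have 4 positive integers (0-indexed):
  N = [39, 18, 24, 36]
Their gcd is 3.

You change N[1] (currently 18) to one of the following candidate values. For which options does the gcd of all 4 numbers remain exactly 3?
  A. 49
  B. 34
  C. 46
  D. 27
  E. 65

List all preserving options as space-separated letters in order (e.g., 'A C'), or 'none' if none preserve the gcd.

Old gcd = 3; gcd of others (without N[1]) = 3
New gcd for candidate v: gcd(3, v). Preserves old gcd iff gcd(3, v) = 3.
  Option A: v=49, gcd(3,49)=1 -> changes
  Option B: v=34, gcd(3,34)=1 -> changes
  Option C: v=46, gcd(3,46)=1 -> changes
  Option D: v=27, gcd(3,27)=3 -> preserves
  Option E: v=65, gcd(3,65)=1 -> changes

Answer: D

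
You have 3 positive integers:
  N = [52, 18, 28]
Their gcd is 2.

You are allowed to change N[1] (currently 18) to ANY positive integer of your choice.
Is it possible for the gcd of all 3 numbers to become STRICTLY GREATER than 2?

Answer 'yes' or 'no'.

Answer: yes

Derivation:
Current gcd = 2
gcd of all OTHER numbers (without N[1]=18): gcd([52, 28]) = 4
The new gcd after any change is gcd(4, new_value).
This can be at most 4.
Since 4 > old gcd 2, the gcd CAN increase (e.g., set N[1] = 4).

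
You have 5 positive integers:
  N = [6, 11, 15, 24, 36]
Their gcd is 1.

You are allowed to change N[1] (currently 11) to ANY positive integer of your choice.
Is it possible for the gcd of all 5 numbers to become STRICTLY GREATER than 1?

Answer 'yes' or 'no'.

Current gcd = 1
gcd of all OTHER numbers (without N[1]=11): gcd([6, 15, 24, 36]) = 3
The new gcd after any change is gcd(3, new_value).
This can be at most 3.
Since 3 > old gcd 1, the gcd CAN increase (e.g., set N[1] = 3).

Answer: yes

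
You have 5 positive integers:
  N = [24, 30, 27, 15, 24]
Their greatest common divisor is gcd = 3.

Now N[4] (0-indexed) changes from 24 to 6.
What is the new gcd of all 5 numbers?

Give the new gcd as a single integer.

Numbers: [24, 30, 27, 15, 24], gcd = 3
Change: index 4, 24 -> 6
gcd of the OTHER numbers (without index 4): gcd([24, 30, 27, 15]) = 3
New gcd = gcd(g_others, new_val) = gcd(3, 6) = 3

Answer: 3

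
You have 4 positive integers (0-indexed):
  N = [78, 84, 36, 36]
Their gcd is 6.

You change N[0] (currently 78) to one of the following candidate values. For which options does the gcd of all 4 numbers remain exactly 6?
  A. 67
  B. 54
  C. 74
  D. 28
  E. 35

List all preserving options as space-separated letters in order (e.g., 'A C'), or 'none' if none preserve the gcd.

Answer: B

Derivation:
Old gcd = 6; gcd of others (without N[0]) = 12
New gcd for candidate v: gcd(12, v). Preserves old gcd iff gcd(12, v) = 6.
  Option A: v=67, gcd(12,67)=1 -> changes
  Option B: v=54, gcd(12,54)=6 -> preserves
  Option C: v=74, gcd(12,74)=2 -> changes
  Option D: v=28, gcd(12,28)=4 -> changes
  Option E: v=35, gcd(12,35)=1 -> changes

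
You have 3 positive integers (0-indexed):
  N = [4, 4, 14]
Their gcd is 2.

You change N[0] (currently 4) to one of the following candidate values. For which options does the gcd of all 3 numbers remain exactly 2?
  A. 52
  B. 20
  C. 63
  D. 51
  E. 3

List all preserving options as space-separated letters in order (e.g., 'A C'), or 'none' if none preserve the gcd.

Old gcd = 2; gcd of others (without N[0]) = 2
New gcd for candidate v: gcd(2, v). Preserves old gcd iff gcd(2, v) = 2.
  Option A: v=52, gcd(2,52)=2 -> preserves
  Option B: v=20, gcd(2,20)=2 -> preserves
  Option C: v=63, gcd(2,63)=1 -> changes
  Option D: v=51, gcd(2,51)=1 -> changes
  Option E: v=3, gcd(2,3)=1 -> changes

Answer: A B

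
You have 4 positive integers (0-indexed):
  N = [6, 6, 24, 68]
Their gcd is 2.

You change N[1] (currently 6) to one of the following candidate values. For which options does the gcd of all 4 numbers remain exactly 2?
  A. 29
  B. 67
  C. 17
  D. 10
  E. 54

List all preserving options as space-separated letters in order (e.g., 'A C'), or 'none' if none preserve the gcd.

Old gcd = 2; gcd of others (without N[1]) = 2
New gcd for candidate v: gcd(2, v). Preserves old gcd iff gcd(2, v) = 2.
  Option A: v=29, gcd(2,29)=1 -> changes
  Option B: v=67, gcd(2,67)=1 -> changes
  Option C: v=17, gcd(2,17)=1 -> changes
  Option D: v=10, gcd(2,10)=2 -> preserves
  Option E: v=54, gcd(2,54)=2 -> preserves

Answer: D E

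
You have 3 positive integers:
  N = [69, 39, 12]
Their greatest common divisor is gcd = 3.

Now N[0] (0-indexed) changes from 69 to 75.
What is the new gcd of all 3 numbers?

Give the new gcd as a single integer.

Answer: 3

Derivation:
Numbers: [69, 39, 12], gcd = 3
Change: index 0, 69 -> 75
gcd of the OTHER numbers (without index 0): gcd([39, 12]) = 3
New gcd = gcd(g_others, new_val) = gcd(3, 75) = 3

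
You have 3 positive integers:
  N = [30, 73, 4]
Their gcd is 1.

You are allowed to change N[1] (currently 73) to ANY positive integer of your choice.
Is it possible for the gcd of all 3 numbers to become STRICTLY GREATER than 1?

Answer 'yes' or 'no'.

Current gcd = 1
gcd of all OTHER numbers (without N[1]=73): gcd([30, 4]) = 2
The new gcd after any change is gcd(2, new_value).
This can be at most 2.
Since 2 > old gcd 1, the gcd CAN increase (e.g., set N[1] = 2).

Answer: yes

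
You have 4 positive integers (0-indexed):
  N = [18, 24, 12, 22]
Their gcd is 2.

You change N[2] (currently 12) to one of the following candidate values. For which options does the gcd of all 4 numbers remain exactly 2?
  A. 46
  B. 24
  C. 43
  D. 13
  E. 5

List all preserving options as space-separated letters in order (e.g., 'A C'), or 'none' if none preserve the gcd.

Answer: A B

Derivation:
Old gcd = 2; gcd of others (without N[2]) = 2
New gcd for candidate v: gcd(2, v). Preserves old gcd iff gcd(2, v) = 2.
  Option A: v=46, gcd(2,46)=2 -> preserves
  Option B: v=24, gcd(2,24)=2 -> preserves
  Option C: v=43, gcd(2,43)=1 -> changes
  Option D: v=13, gcd(2,13)=1 -> changes
  Option E: v=5, gcd(2,5)=1 -> changes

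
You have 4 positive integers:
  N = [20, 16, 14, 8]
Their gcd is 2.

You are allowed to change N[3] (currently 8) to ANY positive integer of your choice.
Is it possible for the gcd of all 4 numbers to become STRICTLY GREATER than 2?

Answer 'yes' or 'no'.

Answer: no

Derivation:
Current gcd = 2
gcd of all OTHER numbers (without N[3]=8): gcd([20, 16, 14]) = 2
The new gcd after any change is gcd(2, new_value).
This can be at most 2.
Since 2 = old gcd 2, the gcd can only stay the same or decrease.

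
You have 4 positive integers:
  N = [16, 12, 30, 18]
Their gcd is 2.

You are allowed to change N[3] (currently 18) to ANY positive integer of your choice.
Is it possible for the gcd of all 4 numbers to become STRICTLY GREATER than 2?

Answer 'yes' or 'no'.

Current gcd = 2
gcd of all OTHER numbers (without N[3]=18): gcd([16, 12, 30]) = 2
The new gcd after any change is gcd(2, new_value).
This can be at most 2.
Since 2 = old gcd 2, the gcd can only stay the same or decrease.

Answer: no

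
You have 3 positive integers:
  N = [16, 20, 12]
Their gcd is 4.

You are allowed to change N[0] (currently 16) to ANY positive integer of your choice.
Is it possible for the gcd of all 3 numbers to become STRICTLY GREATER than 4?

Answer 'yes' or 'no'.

Answer: no

Derivation:
Current gcd = 4
gcd of all OTHER numbers (without N[0]=16): gcd([20, 12]) = 4
The new gcd after any change is gcd(4, new_value).
This can be at most 4.
Since 4 = old gcd 4, the gcd can only stay the same or decrease.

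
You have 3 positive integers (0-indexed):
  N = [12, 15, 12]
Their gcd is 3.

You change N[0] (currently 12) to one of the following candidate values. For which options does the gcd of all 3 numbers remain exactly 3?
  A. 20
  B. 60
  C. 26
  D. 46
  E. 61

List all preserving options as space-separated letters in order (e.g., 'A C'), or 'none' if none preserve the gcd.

Old gcd = 3; gcd of others (without N[0]) = 3
New gcd for candidate v: gcd(3, v). Preserves old gcd iff gcd(3, v) = 3.
  Option A: v=20, gcd(3,20)=1 -> changes
  Option B: v=60, gcd(3,60)=3 -> preserves
  Option C: v=26, gcd(3,26)=1 -> changes
  Option D: v=46, gcd(3,46)=1 -> changes
  Option E: v=61, gcd(3,61)=1 -> changes

Answer: B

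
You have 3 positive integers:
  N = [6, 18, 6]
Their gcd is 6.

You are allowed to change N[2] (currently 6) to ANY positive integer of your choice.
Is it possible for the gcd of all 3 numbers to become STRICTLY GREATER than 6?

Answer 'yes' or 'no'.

Current gcd = 6
gcd of all OTHER numbers (without N[2]=6): gcd([6, 18]) = 6
The new gcd after any change is gcd(6, new_value).
This can be at most 6.
Since 6 = old gcd 6, the gcd can only stay the same or decrease.

Answer: no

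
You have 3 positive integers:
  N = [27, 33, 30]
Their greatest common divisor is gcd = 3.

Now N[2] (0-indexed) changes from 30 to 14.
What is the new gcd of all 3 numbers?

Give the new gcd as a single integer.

Answer: 1

Derivation:
Numbers: [27, 33, 30], gcd = 3
Change: index 2, 30 -> 14
gcd of the OTHER numbers (without index 2): gcd([27, 33]) = 3
New gcd = gcd(g_others, new_val) = gcd(3, 14) = 1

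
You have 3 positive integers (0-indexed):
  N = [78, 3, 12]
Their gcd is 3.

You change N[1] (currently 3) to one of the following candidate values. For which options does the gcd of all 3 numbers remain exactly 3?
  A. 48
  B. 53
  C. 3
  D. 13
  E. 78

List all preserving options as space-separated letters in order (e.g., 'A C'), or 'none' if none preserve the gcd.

Answer: C

Derivation:
Old gcd = 3; gcd of others (without N[1]) = 6
New gcd for candidate v: gcd(6, v). Preserves old gcd iff gcd(6, v) = 3.
  Option A: v=48, gcd(6,48)=6 -> changes
  Option B: v=53, gcd(6,53)=1 -> changes
  Option C: v=3, gcd(6,3)=3 -> preserves
  Option D: v=13, gcd(6,13)=1 -> changes
  Option E: v=78, gcd(6,78)=6 -> changes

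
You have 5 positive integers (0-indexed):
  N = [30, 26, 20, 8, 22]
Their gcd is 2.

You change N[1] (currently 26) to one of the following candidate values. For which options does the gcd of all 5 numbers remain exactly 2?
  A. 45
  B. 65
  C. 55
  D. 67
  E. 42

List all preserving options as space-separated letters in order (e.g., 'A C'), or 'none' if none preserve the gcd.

Answer: E

Derivation:
Old gcd = 2; gcd of others (without N[1]) = 2
New gcd for candidate v: gcd(2, v). Preserves old gcd iff gcd(2, v) = 2.
  Option A: v=45, gcd(2,45)=1 -> changes
  Option B: v=65, gcd(2,65)=1 -> changes
  Option C: v=55, gcd(2,55)=1 -> changes
  Option D: v=67, gcd(2,67)=1 -> changes
  Option E: v=42, gcd(2,42)=2 -> preserves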